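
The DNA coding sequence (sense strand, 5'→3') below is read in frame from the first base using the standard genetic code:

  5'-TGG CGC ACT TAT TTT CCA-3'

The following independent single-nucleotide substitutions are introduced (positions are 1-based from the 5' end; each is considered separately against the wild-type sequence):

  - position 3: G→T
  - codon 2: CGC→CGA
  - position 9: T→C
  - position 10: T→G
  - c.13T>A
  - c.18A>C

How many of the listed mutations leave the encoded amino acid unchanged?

3

Codon 1: TGG (Trp) → TGT (Cys) — missense.
Codon 2: CGC (Arg) → CGA (Arg) — synonymous.
Codon 3: ACT (Thr) → ACC (Thr) — synonymous.
Codon 4: TAT (Tyr) → GAT (Asp) — missense.
Codon 5: TTT (Phe) → ATT (Ile) — missense.
Codon 6: CCA (Pro) → CCC (Pro) — synonymous.
Synonymous: 3 of 6.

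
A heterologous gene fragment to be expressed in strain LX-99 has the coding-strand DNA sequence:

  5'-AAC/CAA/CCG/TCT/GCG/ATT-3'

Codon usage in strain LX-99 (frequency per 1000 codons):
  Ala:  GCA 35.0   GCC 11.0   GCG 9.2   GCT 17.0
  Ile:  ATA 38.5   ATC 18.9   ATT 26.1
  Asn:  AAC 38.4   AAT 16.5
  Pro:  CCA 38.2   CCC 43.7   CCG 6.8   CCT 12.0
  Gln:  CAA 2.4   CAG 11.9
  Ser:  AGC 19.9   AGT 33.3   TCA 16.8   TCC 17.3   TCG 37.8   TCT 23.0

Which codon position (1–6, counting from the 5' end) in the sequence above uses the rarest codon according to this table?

Codon 1 AAC (Asn): 38.4 per 1000.
Codon 2 CAA (Gln): 2.4 per 1000.
Codon 3 CCG (Pro): 6.8 per 1000.
Codon 4 TCT (Ser): 23.0 per 1000.
Codon 5 GCG (Ala): 9.2 per 1000.
Codon 6 ATT (Ile): 26.1 per 1000.
Lowest frequency is 2.4 at codon 2.

2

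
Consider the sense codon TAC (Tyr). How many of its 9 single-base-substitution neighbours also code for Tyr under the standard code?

Position 1: none → 0 synonymous.
Position 2: none → 0 synonymous.
Position 3: TAT → 1 synonymous.
Total: 0 + 0 + 1 = 1.

1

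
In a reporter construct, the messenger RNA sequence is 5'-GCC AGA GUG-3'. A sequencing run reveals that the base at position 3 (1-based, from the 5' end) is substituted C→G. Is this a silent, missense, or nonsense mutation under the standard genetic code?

silent

Position 3 falls in codon 1: GCC → Ala.
After the substitution the codon is GCG → Ala.
Both encode Ala, so the change is synonymous.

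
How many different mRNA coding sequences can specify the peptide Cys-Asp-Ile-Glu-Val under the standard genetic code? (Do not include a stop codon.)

96

Cys: 2 codons.
Asp: 2 codons.
Ile: 3 codons.
Glu: 2 codons.
Val: 4 codons.
2 × 2 × 3 × 2 × 4 = 96.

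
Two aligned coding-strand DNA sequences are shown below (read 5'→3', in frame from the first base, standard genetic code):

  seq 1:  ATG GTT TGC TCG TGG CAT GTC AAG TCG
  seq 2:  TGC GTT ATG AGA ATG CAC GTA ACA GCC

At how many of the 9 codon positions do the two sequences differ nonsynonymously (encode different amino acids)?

Codon 1: ATG Met / TGC Cys — nonsynonymous.
Codon 2: GTT Val / GTT Val — identical.
Codon 3: TGC Cys / ATG Met — nonsynonymous.
Codon 4: TCG Ser / AGA Arg — nonsynonymous.
Codon 5: TGG Trp / ATG Met — nonsynonymous.
Codon 6: CAT His / CAC His — synonymous.
Codon 7: GTC Val / GTA Val — synonymous.
Codon 8: AAG Lys / ACA Thr — nonsynonymous.
Codon 9: TCG Ser / GCC Ala — nonsynonymous.
Nonsynonymous differences: 6.

6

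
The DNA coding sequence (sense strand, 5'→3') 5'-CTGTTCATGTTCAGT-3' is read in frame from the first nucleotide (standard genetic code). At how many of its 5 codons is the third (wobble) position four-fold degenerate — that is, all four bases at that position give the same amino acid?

1

Codon 1 CTG (Leu): third position 4-fold.
Codon 2 TTC (Phe): third position 2-fold.
Codon 3 ATG (Met): third position 1-fold.
Codon 4 TTC (Phe): third position 2-fold.
Codon 5 AGT (Ser): third position 2-fold.
Four-fold degenerate third positions: 1.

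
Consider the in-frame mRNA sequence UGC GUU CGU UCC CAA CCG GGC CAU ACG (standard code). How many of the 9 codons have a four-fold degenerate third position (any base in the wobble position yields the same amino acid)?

Codon 1 UGC (Cys): third position 2-fold.
Codon 2 GUU (Val): third position 4-fold.
Codon 3 CGU (Arg): third position 4-fold.
Codon 4 UCC (Ser): third position 4-fold.
Codon 5 CAA (Gln): third position 2-fold.
Codon 6 CCG (Pro): third position 4-fold.
Codon 7 GGC (Gly): third position 4-fold.
Codon 8 CAU (His): third position 2-fold.
Codon 9 ACG (Thr): third position 4-fold.
Four-fold degenerate third positions: 6.

6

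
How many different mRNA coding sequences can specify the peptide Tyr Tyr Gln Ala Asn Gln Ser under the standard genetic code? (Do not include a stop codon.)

Tyr: 2 codons.
Tyr: 2 codons.
Gln: 2 codons.
Ala: 4 codons.
Asn: 2 codons.
Gln: 2 codons.
Ser: 6 codons.
2 × 2 × 2 × 4 × 2 × 2 × 6 = 768.

768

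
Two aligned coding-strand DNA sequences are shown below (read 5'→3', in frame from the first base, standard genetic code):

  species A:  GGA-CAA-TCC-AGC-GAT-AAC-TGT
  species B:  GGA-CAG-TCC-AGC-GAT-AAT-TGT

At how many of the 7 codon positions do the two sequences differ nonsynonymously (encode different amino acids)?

0

Codon 1: GGA Gly / GGA Gly — identical.
Codon 2: CAA Gln / CAG Gln — synonymous.
Codon 3: TCC Ser / TCC Ser — identical.
Codon 4: AGC Ser / AGC Ser — identical.
Codon 5: GAT Asp / GAT Asp — identical.
Codon 6: AAC Asn / AAT Asn — synonymous.
Codon 7: TGT Cys / TGT Cys — identical.
Nonsynonymous differences: 0.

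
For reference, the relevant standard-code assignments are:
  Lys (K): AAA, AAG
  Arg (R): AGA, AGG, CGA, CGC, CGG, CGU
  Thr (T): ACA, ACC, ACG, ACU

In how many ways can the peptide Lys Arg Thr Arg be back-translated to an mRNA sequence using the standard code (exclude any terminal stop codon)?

288

Lys: 2 codons.
Arg: 6 codons.
Thr: 4 codons.
Arg: 6 codons.
2 × 6 × 4 × 6 = 288.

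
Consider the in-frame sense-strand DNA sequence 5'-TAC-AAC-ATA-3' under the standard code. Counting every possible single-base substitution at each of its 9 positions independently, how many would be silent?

Codon 1 (TAC, Tyr): 1 synonymous substitution.
Codon 2 (AAC, Asn): 1 synonymous substitution.
Codon 3 (ATA, Ile): 2 synonymous substitutions.
Total: 1 + 1 + 2 = 4.

4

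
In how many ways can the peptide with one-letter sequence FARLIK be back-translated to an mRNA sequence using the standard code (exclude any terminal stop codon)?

1728

Phe: 2 codons.
Ala: 4 codons.
Arg: 6 codons.
Leu: 6 codons.
Ile: 3 codons.
Lys: 2 codons.
2 × 4 × 6 × 6 × 3 × 2 = 1728.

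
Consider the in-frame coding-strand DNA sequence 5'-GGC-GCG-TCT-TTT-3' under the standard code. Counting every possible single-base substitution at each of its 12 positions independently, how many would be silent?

Codon 1 (GGC, Gly): 3 synonymous substitutions.
Codon 2 (GCG, Ala): 3 synonymous substitutions.
Codon 3 (TCT, Ser): 3 synonymous substitutions.
Codon 4 (TTT, Phe): 1 synonymous substitution.
Total: 3 + 3 + 3 + 1 = 10.

10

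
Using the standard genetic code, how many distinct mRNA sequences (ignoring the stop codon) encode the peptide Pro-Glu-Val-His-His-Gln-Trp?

256

Pro: 4 codons.
Glu: 2 codons.
Val: 4 codons.
His: 2 codons.
His: 2 codons.
Gln: 2 codons.
Trp: 1 codon.
4 × 2 × 4 × 2 × 2 × 2 × 1 = 256.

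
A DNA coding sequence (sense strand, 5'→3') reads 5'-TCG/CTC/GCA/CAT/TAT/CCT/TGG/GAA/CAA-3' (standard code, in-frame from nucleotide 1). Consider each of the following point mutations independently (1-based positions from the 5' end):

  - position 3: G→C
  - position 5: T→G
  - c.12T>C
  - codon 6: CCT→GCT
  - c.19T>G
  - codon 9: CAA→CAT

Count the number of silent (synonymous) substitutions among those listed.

Codon 1: TCG (Ser) → TCC (Ser) — synonymous.
Codon 2: CTC (Leu) → CGC (Arg) — missense.
Codon 4: CAT (His) → CAC (His) — synonymous.
Codon 6: CCT (Pro) → GCT (Ala) — missense.
Codon 7: TGG (Trp) → GGG (Gly) — missense.
Codon 9: CAA (Gln) → CAT (His) — missense.
Synonymous: 2 of 6.

2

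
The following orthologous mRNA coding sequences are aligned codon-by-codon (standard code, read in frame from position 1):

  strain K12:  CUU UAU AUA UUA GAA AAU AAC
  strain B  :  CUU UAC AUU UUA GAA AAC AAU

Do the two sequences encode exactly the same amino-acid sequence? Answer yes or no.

yes

Codon 1: CUU Leu / CUU Leu — identical.
Codon 2: UAU Tyr / UAC Tyr — synonymous.
Codon 3: AUA Ile / AUU Ile — synonymous.
Codon 4: UUA Leu / UUA Leu — identical.
Codon 5: GAA Glu / GAA Glu — identical.
Codon 6: AAU Asn / AAC Asn — synonymous.
Codon 7: AAC Asn / AAU Asn — synonymous.
Nonsynonymous differences: 0 → same protein.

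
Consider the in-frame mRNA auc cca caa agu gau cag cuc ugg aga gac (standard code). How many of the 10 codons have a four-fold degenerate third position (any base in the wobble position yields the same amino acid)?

Codon 1 AUC (Ile): third position 3-fold.
Codon 2 CCA (Pro): third position 4-fold.
Codon 3 CAA (Gln): third position 2-fold.
Codon 4 AGU (Ser): third position 2-fold.
Codon 5 GAU (Asp): third position 2-fold.
Codon 6 CAG (Gln): third position 2-fold.
Codon 7 CUC (Leu): third position 4-fold.
Codon 8 UGG (Trp): third position 1-fold.
Codon 9 AGA (Arg): third position 2-fold.
Codon 10 GAC (Asp): third position 2-fold.
Four-fold degenerate third positions: 2.

2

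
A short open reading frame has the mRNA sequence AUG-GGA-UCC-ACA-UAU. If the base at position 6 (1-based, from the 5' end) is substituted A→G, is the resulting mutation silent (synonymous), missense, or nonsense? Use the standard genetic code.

silent

Position 6 falls in codon 2: GGA → Gly.
After the substitution the codon is GGG → Gly.
Both encode Gly, so the change is synonymous.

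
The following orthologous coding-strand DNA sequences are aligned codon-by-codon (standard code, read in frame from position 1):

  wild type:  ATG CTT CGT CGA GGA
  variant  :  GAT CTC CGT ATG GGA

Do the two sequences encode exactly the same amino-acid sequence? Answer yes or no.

Codon 1: ATG Met / GAT Asp — nonsynonymous.
Codon 2: CTT Leu / CTC Leu — synonymous.
Codon 3: CGT Arg / CGT Arg — identical.
Codon 4: CGA Arg / ATG Met — nonsynonymous.
Codon 5: GGA Gly / GGA Gly — identical.
Nonsynonymous differences: 2 → different protein.

no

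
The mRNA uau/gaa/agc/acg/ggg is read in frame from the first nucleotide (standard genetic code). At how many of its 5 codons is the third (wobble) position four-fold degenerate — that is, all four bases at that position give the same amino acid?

Codon 1 UAU (Tyr): third position 2-fold.
Codon 2 GAA (Glu): third position 2-fold.
Codon 3 AGC (Ser): third position 2-fold.
Codon 4 ACG (Thr): third position 4-fold.
Codon 5 GGG (Gly): third position 4-fold.
Four-fold degenerate third positions: 2.

2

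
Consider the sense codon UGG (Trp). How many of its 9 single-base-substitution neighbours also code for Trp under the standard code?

Position 1: none → 0 synonymous.
Position 2: none → 0 synonymous.
Position 3: none → 0 synonymous.
Total: 0 + 0 + 0 = 0.

0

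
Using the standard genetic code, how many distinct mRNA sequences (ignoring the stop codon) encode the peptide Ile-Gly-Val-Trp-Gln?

Ile: 3 codons.
Gly: 4 codons.
Val: 4 codons.
Trp: 1 codon.
Gln: 2 codons.
3 × 4 × 4 × 1 × 2 = 96.

96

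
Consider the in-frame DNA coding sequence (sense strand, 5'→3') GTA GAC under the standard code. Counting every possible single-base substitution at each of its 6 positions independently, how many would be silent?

Codon 1 (GTA, Val): 3 synonymous substitutions.
Codon 2 (GAC, Asp): 1 synonymous substitution.
Total: 3 + 1 = 4.

4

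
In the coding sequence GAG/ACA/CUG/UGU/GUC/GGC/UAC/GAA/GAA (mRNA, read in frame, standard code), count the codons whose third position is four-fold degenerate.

Codon 1 GAG (Glu): third position 2-fold.
Codon 2 ACA (Thr): third position 4-fold.
Codon 3 CUG (Leu): third position 4-fold.
Codon 4 UGU (Cys): third position 2-fold.
Codon 5 GUC (Val): third position 4-fold.
Codon 6 GGC (Gly): third position 4-fold.
Codon 7 UAC (Tyr): third position 2-fold.
Codon 8 GAA (Glu): third position 2-fold.
Codon 9 GAA (Glu): third position 2-fold.
Four-fold degenerate third positions: 4.

4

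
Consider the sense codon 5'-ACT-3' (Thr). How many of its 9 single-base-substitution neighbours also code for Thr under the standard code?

Position 1: none → 0 synonymous.
Position 2: none → 0 synonymous.
Position 3: ACC, ACA, ACG → 3 synonymous.
Total: 0 + 0 + 3 = 3.

3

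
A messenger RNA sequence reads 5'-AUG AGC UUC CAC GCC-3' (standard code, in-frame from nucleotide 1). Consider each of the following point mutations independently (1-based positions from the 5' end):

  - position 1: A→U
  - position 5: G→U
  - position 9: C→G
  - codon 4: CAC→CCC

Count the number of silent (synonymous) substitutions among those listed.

0

Codon 1: AUG (Met) → UUG (Leu) — missense.
Codon 2: AGC (Ser) → AUC (Ile) — missense.
Codon 3: UUC (Phe) → UUG (Leu) — missense.
Codon 4: CAC (His) → CCC (Pro) — missense.
Synonymous: 0 of 4.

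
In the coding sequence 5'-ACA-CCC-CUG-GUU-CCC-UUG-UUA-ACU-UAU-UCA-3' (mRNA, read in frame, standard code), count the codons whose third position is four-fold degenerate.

Codon 1 ACA (Thr): third position 4-fold.
Codon 2 CCC (Pro): third position 4-fold.
Codon 3 CUG (Leu): third position 4-fold.
Codon 4 GUU (Val): third position 4-fold.
Codon 5 CCC (Pro): third position 4-fold.
Codon 6 UUG (Leu): third position 2-fold.
Codon 7 UUA (Leu): third position 2-fold.
Codon 8 ACU (Thr): third position 4-fold.
Codon 9 UAU (Tyr): third position 2-fold.
Codon 10 UCA (Ser): third position 4-fold.
Four-fold degenerate third positions: 7.

7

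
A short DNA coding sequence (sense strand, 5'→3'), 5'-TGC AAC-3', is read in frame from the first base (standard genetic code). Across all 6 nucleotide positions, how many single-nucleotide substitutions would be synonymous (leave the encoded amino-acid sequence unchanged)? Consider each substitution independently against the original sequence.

2

Codon 1 (TGC, Cys): 1 synonymous substitution.
Codon 2 (AAC, Asn): 1 synonymous substitution.
Total: 1 + 1 = 2.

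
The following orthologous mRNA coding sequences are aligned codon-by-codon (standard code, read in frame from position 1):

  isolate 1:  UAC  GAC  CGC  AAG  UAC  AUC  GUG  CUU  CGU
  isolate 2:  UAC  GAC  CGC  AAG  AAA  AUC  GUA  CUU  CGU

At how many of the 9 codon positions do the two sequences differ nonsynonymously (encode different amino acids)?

1

Codon 1: UAC Tyr / UAC Tyr — identical.
Codon 2: GAC Asp / GAC Asp — identical.
Codon 3: CGC Arg / CGC Arg — identical.
Codon 4: AAG Lys / AAG Lys — identical.
Codon 5: UAC Tyr / AAA Lys — nonsynonymous.
Codon 6: AUC Ile / AUC Ile — identical.
Codon 7: GUG Val / GUA Val — synonymous.
Codon 8: CUU Leu / CUU Leu — identical.
Codon 9: CGU Arg / CGU Arg — identical.
Nonsynonymous differences: 1.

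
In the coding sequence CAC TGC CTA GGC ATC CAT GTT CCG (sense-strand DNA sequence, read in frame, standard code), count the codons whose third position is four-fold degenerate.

Codon 1 CAC (His): third position 2-fold.
Codon 2 TGC (Cys): third position 2-fold.
Codon 3 CTA (Leu): third position 4-fold.
Codon 4 GGC (Gly): third position 4-fold.
Codon 5 ATC (Ile): third position 3-fold.
Codon 6 CAT (His): third position 2-fold.
Codon 7 GTT (Val): third position 4-fold.
Codon 8 CCG (Pro): third position 4-fold.
Four-fold degenerate third positions: 4.

4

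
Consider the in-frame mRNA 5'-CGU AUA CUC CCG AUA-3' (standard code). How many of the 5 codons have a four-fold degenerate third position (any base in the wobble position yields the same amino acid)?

3

Codon 1 CGU (Arg): third position 4-fold.
Codon 2 AUA (Ile): third position 3-fold.
Codon 3 CUC (Leu): third position 4-fold.
Codon 4 CCG (Pro): third position 4-fold.
Codon 5 AUA (Ile): third position 3-fold.
Four-fold degenerate third positions: 3.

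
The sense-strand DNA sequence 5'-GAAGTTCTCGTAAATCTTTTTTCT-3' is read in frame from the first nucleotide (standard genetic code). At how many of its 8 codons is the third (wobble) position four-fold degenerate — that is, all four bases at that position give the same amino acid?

Codon 1 GAA (Glu): third position 2-fold.
Codon 2 GTT (Val): third position 4-fold.
Codon 3 CTC (Leu): third position 4-fold.
Codon 4 GTA (Val): third position 4-fold.
Codon 5 AAT (Asn): third position 2-fold.
Codon 6 CTT (Leu): third position 4-fold.
Codon 7 TTT (Phe): third position 2-fold.
Codon 8 TCT (Ser): third position 4-fold.
Four-fold degenerate third positions: 5.

5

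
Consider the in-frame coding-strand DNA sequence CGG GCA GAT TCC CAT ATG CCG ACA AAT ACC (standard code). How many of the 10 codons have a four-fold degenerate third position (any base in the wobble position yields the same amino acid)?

6

Codon 1 CGG (Arg): third position 4-fold.
Codon 2 GCA (Ala): third position 4-fold.
Codon 3 GAT (Asp): third position 2-fold.
Codon 4 TCC (Ser): third position 4-fold.
Codon 5 CAT (His): third position 2-fold.
Codon 6 ATG (Met): third position 1-fold.
Codon 7 CCG (Pro): third position 4-fold.
Codon 8 ACA (Thr): third position 4-fold.
Codon 9 AAT (Asn): third position 2-fold.
Codon 10 ACC (Thr): third position 4-fold.
Four-fold degenerate third positions: 6.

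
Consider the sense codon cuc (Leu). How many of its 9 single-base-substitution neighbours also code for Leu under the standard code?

Position 1: none → 0 synonymous.
Position 2: none → 0 synonymous.
Position 3: CUU, CUA, CUG → 3 synonymous.
Total: 0 + 0 + 3 = 3.

3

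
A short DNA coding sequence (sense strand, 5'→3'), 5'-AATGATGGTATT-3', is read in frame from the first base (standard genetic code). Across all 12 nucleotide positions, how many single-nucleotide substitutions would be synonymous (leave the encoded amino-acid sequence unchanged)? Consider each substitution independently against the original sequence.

Codon 1 (AAT, Asn): 1 synonymous substitution.
Codon 2 (GAT, Asp): 1 synonymous substitution.
Codon 3 (GGT, Gly): 3 synonymous substitutions.
Codon 4 (ATT, Ile): 2 synonymous substitutions.
Total: 1 + 1 + 3 + 2 = 7.

7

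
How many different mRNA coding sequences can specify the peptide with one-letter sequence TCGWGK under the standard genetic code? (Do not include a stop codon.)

256

Thr: 4 codons.
Cys: 2 codons.
Gly: 4 codons.
Trp: 1 codon.
Gly: 4 codons.
Lys: 2 codons.
4 × 2 × 4 × 1 × 4 × 2 = 256.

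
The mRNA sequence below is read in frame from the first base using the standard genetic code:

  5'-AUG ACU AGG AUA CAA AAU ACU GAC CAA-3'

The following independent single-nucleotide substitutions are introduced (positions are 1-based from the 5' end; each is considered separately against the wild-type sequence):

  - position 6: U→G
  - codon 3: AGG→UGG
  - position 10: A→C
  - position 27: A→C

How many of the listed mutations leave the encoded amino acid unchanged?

Codon 2: ACU (Thr) → ACG (Thr) — synonymous.
Codon 3: AGG (Arg) → UGG (Trp) — missense.
Codon 4: AUA (Ile) → CUA (Leu) — missense.
Codon 9: CAA (Gln) → CAC (His) — missense.
Synonymous: 1 of 4.

1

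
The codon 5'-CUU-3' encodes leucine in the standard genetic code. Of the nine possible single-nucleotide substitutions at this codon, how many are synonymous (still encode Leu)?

3

Position 1: none → 0 synonymous.
Position 2: none → 0 synonymous.
Position 3: CUC, CUA, CUG → 3 synonymous.
Total: 0 + 0 + 3 = 3.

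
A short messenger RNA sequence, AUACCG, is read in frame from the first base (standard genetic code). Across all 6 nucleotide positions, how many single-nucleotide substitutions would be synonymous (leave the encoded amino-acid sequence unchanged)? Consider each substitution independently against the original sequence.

Codon 1 (AUA, Ile): 2 synonymous substitutions.
Codon 2 (CCG, Pro): 3 synonymous substitutions.
Total: 2 + 3 = 5.

5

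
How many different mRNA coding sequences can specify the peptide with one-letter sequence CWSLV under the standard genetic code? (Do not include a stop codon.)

Cys: 2 codons.
Trp: 1 codon.
Ser: 6 codons.
Leu: 6 codons.
Val: 4 codons.
2 × 1 × 6 × 6 × 4 = 288.

288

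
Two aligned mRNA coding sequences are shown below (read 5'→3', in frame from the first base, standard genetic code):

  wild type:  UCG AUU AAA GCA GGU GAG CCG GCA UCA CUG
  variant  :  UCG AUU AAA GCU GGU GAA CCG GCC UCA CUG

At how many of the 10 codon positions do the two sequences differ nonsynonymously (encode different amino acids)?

Codon 1: UCG Ser / UCG Ser — identical.
Codon 2: AUU Ile / AUU Ile — identical.
Codon 3: AAA Lys / AAA Lys — identical.
Codon 4: GCA Ala / GCU Ala — synonymous.
Codon 5: GGU Gly / GGU Gly — identical.
Codon 6: GAG Glu / GAA Glu — synonymous.
Codon 7: CCG Pro / CCG Pro — identical.
Codon 8: GCA Ala / GCC Ala — synonymous.
Codon 9: UCA Ser / UCA Ser — identical.
Codon 10: CUG Leu / CUG Leu — identical.
Nonsynonymous differences: 0.

0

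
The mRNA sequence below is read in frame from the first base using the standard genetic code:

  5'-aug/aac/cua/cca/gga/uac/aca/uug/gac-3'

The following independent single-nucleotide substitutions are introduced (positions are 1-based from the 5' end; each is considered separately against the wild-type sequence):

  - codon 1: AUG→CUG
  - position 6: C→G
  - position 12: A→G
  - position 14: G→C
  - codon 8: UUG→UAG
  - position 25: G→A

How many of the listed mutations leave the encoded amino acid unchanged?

1

Codon 1: AUG (Met) → CUG (Leu) — missense.
Codon 2: AAC (Asn) → AAG (Lys) — missense.
Codon 4: CCA (Pro) → CCG (Pro) — synonymous.
Codon 5: GGA (Gly) → GCA (Ala) — missense.
Codon 8: UUG (Leu) → UAG (Stop) — nonsense.
Codon 9: GAC (Asp) → AAC (Asn) — missense.
Synonymous: 1 of 6.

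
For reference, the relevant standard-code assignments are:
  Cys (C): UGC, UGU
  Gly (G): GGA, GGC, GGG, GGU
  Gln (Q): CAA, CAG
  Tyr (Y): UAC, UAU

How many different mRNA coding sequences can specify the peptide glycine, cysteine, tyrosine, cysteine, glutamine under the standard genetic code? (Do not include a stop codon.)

Gly: 4 codons.
Cys: 2 codons.
Tyr: 2 codons.
Cys: 2 codons.
Gln: 2 codons.
4 × 2 × 2 × 2 × 2 = 64.

64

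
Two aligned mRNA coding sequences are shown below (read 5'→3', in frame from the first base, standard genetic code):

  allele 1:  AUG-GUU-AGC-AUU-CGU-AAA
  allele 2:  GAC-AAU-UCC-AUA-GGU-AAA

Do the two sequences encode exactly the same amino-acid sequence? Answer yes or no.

no

Codon 1: AUG Met / GAC Asp — nonsynonymous.
Codon 2: GUU Val / AAU Asn — nonsynonymous.
Codon 3: AGC Ser / UCC Ser — synonymous.
Codon 4: AUU Ile / AUA Ile — synonymous.
Codon 5: CGU Arg / GGU Gly — nonsynonymous.
Codon 6: AAA Lys / AAA Lys — identical.
Nonsynonymous differences: 3 → different protein.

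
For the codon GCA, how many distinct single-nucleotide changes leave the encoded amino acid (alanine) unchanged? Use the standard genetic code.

Position 1: none → 0 synonymous.
Position 2: none → 0 synonymous.
Position 3: GCT, GCC, GCG → 3 synonymous.
Total: 0 + 0 + 3 = 3.

3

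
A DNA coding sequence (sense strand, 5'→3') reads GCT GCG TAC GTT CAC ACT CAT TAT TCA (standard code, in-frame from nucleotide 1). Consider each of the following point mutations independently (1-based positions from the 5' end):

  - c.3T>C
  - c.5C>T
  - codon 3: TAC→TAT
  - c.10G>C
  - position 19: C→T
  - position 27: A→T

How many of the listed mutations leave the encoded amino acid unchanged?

3

Codon 1: GCT (Ala) → GCC (Ala) — synonymous.
Codon 2: GCG (Ala) → GTG (Val) — missense.
Codon 3: TAC (Tyr) → TAT (Tyr) — synonymous.
Codon 4: GTT (Val) → CTT (Leu) — missense.
Codon 7: CAT (His) → TAT (Tyr) — missense.
Codon 9: TCA (Ser) → TCT (Ser) — synonymous.
Synonymous: 3 of 6.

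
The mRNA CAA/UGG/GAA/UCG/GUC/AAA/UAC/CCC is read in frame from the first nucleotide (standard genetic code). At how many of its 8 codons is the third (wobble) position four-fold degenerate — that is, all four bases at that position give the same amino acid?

3

Codon 1 CAA (Gln): third position 2-fold.
Codon 2 UGG (Trp): third position 1-fold.
Codon 3 GAA (Glu): third position 2-fold.
Codon 4 UCG (Ser): third position 4-fold.
Codon 5 GUC (Val): third position 4-fold.
Codon 6 AAA (Lys): third position 2-fold.
Codon 7 UAC (Tyr): third position 2-fold.
Codon 8 CCC (Pro): third position 4-fold.
Four-fold degenerate third positions: 3.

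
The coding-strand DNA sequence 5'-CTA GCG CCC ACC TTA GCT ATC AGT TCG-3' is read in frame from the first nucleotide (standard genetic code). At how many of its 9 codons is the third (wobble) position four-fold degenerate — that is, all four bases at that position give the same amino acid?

Codon 1 CTA (Leu): third position 4-fold.
Codon 2 GCG (Ala): third position 4-fold.
Codon 3 CCC (Pro): third position 4-fold.
Codon 4 ACC (Thr): third position 4-fold.
Codon 5 TTA (Leu): third position 2-fold.
Codon 6 GCT (Ala): third position 4-fold.
Codon 7 ATC (Ile): third position 3-fold.
Codon 8 AGT (Ser): third position 2-fold.
Codon 9 TCG (Ser): third position 4-fold.
Four-fold degenerate third positions: 6.

6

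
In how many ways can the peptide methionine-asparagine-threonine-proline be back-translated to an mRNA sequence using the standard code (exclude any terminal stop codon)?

Met: 1 codon.
Asn: 2 codons.
Thr: 4 codons.
Pro: 4 codons.
1 × 2 × 4 × 4 = 32.

32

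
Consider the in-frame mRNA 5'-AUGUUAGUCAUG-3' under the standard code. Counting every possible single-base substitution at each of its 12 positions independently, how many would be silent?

5

Codon 1 (AUG, Met): 0 synonymous substitutions.
Codon 2 (UUA, Leu): 2 synonymous substitutions.
Codon 3 (GUC, Val): 3 synonymous substitutions.
Codon 4 (AUG, Met): 0 synonymous substitutions.
Total: 0 + 2 + 3 + 0 = 5.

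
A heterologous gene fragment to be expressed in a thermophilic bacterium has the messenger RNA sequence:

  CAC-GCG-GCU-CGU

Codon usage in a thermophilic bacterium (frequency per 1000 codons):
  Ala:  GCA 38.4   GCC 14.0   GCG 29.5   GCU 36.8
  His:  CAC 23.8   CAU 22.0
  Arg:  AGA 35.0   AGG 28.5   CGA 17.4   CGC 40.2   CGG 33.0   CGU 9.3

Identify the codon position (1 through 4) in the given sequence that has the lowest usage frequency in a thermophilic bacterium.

4

Codon 1 CAC (His): 23.8 per 1000.
Codon 2 GCG (Ala): 29.5 per 1000.
Codon 3 GCU (Ala): 36.8 per 1000.
Codon 4 CGU (Arg): 9.3 per 1000.
Lowest frequency is 9.3 at codon 4.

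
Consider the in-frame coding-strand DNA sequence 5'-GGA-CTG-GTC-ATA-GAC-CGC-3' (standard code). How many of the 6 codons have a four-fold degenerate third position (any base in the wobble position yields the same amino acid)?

4

Codon 1 GGA (Gly): third position 4-fold.
Codon 2 CTG (Leu): third position 4-fold.
Codon 3 GTC (Val): third position 4-fold.
Codon 4 ATA (Ile): third position 3-fold.
Codon 5 GAC (Asp): third position 2-fold.
Codon 6 CGC (Arg): third position 4-fold.
Four-fold degenerate third positions: 4.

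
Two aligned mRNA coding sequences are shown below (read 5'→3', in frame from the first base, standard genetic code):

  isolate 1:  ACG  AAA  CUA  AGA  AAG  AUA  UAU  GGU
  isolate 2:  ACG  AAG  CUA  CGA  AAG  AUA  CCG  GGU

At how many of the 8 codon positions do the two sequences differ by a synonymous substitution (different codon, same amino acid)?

2

Codon 1: ACG Thr / ACG Thr — identical.
Codon 2: AAA Lys / AAG Lys — synonymous.
Codon 3: CUA Leu / CUA Leu — identical.
Codon 4: AGA Arg / CGA Arg — synonymous.
Codon 5: AAG Lys / AAG Lys — identical.
Codon 6: AUA Ile / AUA Ile — identical.
Codon 7: UAU Tyr / CCG Pro — nonsynonymous.
Codon 8: GGU Gly / GGU Gly — identical.
Synonymous differences: 2.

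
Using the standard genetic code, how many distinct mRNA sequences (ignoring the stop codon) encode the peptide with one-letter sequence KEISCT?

Lys: 2 codons.
Glu: 2 codons.
Ile: 3 codons.
Ser: 6 codons.
Cys: 2 codons.
Thr: 4 codons.
2 × 2 × 3 × 6 × 2 × 4 = 576.

576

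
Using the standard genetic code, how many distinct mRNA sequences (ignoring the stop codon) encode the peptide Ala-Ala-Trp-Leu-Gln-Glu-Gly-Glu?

Ala: 4 codons.
Ala: 4 codons.
Trp: 1 codon.
Leu: 6 codons.
Gln: 2 codons.
Glu: 2 codons.
Gly: 4 codons.
Glu: 2 codons.
4 × 4 × 1 × 6 × 2 × 2 × 4 × 2 = 3072.

3072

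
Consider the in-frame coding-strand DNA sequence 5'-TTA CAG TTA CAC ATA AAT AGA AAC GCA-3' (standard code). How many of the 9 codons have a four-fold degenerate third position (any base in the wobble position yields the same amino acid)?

1

Codon 1 TTA (Leu): third position 2-fold.
Codon 2 CAG (Gln): third position 2-fold.
Codon 3 TTA (Leu): third position 2-fold.
Codon 4 CAC (His): third position 2-fold.
Codon 5 ATA (Ile): third position 3-fold.
Codon 6 AAT (Asn): third position 2-fold.
Codon 7 AGA (Arg): third position 2-fold.
Codon 8 AAC (Asn): third position 2-fold.
Codon 9 GCA (Ala): third position 4-fold.
Four-fold degenerate third positions: 1.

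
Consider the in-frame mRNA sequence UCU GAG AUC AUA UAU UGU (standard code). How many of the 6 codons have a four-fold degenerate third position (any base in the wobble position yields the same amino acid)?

Codon 1 UCU (Ser): third position 4-fold.
Codon 2 GAG (Glu): third position 2-fold.
Codon 3 AUC (Ile): third position 3-fold.
Codon 4 AUA (Ile): third position 3-fold.
Codon 5 UAU (Tyr): third position 2-fold.
Codon 6 UGU (Cys): third position 2-fold.
Four-fold degenerate third positions: 1.

1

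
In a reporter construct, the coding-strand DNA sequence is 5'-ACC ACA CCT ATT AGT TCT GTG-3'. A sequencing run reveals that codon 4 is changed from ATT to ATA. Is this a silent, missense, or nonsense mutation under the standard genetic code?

silent

Position 12 falls in codon 4: ATT → Ile.
After the substitution the codon is ATA → Ile.
Both encode Ile, so the change is synonymous.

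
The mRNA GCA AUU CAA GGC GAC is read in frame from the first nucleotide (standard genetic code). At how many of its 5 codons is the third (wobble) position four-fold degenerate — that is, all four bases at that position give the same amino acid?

Codon 1 GCA (Ala): third position 4-fold.
Codon 2 AUU (Ile): third position 3-fold.
Codon 3 CAA (Gln): third position 2-fold.
Codon 4 GGC (Gly): third position 4-fold.
Codon 5 GAC (Asp): third position 2-fold.
Four-fold degenerate third positions: 2.

2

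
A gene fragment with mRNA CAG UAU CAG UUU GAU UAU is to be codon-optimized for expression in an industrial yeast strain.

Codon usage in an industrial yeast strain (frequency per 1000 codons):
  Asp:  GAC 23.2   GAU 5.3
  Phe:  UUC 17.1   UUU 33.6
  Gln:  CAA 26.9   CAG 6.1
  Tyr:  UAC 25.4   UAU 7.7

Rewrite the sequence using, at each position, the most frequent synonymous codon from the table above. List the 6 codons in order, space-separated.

CAA UAC CAA UUU GAC UAC

Codon 1 (Gln): best is CAA at 26.9.
Codon 2 (Tyr): best is UAC at 25.4.
Codon 3 (Gln): best is CAA at 26.9.
Codon 4 (Phe): best is UUU at 33.6.
Codon 5 (Asp): best is GAC at 23.2.
Codon 6 (Tyr): best is UAC at 25.4.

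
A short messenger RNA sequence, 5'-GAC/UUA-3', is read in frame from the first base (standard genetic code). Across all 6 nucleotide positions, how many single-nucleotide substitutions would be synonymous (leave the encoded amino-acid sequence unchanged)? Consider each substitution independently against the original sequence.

Codon 1 (GAC, Asp): 1 synonymous substitution.
Codon 2 (UUA, Leu): 2 synonymous substitutions.
Total: 1 + 2 = 3.

3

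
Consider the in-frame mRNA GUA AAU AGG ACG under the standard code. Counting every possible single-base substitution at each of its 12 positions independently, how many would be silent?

9

Codon 1 (GUA, Val): 3 synonymous substitutions.
Codon 2 (AAU, Asn): 1 synonymous substitution.
Codon 3 (AGG, Arg): 2 synonymous substitutions.
Codon 4 (ACG, Thr): 3 synonymous substitutions.
Total: 3 + 1 + 2 + 3 = 9.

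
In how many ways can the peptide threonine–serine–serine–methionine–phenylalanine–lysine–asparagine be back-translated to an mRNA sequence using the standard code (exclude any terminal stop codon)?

Thr: 4 codons.
Ser: 6 codons.
Ser: 6 codons.
Met: 1 codon.
Phe: 2 codons.
Lys: 2 codons.
Asn: 2 codons.
4 × 6 × 6 × 1 × 2 × 2 × 2 = 1152.

1152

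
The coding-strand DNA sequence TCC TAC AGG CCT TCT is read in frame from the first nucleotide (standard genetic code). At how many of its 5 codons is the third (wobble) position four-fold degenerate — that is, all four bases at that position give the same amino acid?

Codon 1 TCC (Ser): third position 4-fold.
Codon 2 TAC (Tyr): third position 2-fold.
Codon 3 AGG (Arg): third position 2-fold.
Codon 4 CCT (Pro): third position 4-fold.
Codon 5 TCT (Ser): third position 4-fold.
Four-fold degenerate third positions: 3.

3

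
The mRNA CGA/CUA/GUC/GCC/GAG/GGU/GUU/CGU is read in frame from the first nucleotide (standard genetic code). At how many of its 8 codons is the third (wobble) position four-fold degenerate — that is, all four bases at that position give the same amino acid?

Codon 1 CGA (Arg): third position 4-fold.
Codon 2 CUA (Leu): third position 4-fold.
Codon 3 GUC (Val): third position 4-fold.
Codon 4 GCC (Ala): third position 4-fold.
Codon 5 GAG (Glu): third position 2-fold.
Codon 6 GGU (Gly): third position 4-fold.
Codon 7 GUU (Val): third position 4-fold.
Codon 8 CGU (Arg): third position 4-fold.
Four-fold degenerate third positions: 7.

7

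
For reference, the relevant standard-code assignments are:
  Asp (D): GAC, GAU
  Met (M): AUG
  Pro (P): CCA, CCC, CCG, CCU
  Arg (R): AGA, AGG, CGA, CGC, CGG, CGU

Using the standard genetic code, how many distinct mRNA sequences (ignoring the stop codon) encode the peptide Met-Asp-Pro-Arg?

Met: 1 codon.
Asp: 2 codons.
Pro: 4 codons.
Arg: 6 codons.
1 × 2 × 4 × 6 = 48.

48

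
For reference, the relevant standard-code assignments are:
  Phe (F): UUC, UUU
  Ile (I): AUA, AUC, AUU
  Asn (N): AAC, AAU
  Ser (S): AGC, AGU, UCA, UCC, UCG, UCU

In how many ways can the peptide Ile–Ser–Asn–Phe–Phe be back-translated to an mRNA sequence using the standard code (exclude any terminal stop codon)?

144

Ile: 3 codons.
Ser: 6 codons.
Asn: 2 codons.
Phe: 2 codons.
Phe: 2 codons.
3 × 6 × 2 × 2 × 2 = 144.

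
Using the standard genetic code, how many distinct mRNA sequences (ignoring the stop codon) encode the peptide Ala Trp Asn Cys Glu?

Ala: 4 codons.
Trp: 1 codon.
Asn: 2 codons.
Cys: 2 codons.
Glu: 2 codons.
4 × 1 × 2 × 2 × 2 = 32.

32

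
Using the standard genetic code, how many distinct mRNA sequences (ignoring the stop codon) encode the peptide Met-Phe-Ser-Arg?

Met: 1 codon.
Phe: 2 codons.
Ser: 6 codons.
Arg: 6 codons.
1 × 2 × 6 × 6 = 72.

72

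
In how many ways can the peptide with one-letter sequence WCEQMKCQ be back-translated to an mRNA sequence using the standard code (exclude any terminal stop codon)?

Trp: 1 codon.
Cys: 2 codons.
Glu: 2 codons.
Gln: 2 codons.
Met: 1 codon.
Lys: 2 codons.
Cys: 2 codons.
Gln: 2 codons.
1 × 2 × 2 × 2 × 1 × 2 × 2 × 2 = 64.

64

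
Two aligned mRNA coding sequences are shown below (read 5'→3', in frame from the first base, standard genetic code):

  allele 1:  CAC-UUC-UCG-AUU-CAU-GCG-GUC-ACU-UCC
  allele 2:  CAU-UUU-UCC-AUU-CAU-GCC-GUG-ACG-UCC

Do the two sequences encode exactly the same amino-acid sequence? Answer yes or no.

Codon 1: CAC His / CAU His — synonymous.
Codon 2: UUC Phe / UUU Phe — synonymous.
Codon 3: UCG Ser / UCC Ser — synonymous.
Codon 4: AUU Ile / AUU Ile — identical.
Codon 5: CAU His / CAU His — identical.
Codon 6: GCG Ala / GCC Ala — synonymous.
Codon 7: GUC Val / GUG Val — synonymous.
Codon 8: ACU Thr / ACG Thr — synonymous.
Codon 9: UCC Ser / UCC Ser — identical.
Nonsynonymous differences: 0 → same protein.

yes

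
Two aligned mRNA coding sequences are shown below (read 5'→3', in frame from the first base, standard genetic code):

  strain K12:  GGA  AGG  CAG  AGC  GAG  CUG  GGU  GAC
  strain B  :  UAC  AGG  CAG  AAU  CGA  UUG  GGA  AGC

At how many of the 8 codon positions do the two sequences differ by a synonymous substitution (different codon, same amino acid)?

2

Codon 1: GGA Gly / UAC Tyr — nonsynonymous.
Codon 2: AGG Arg / AGG Arg — identical.
Codon 3: CAG Gln / CAG Gln — identical.
Codon 4: AGC Ser / AAU Asn — nonsynonymous.
Codon 5: GAG Glu / CGA Arg — nonsynonymous.
Codon 6: CUG Leu / UUG Leu — synonymous.
Codon 7: GGU Gly / GGA Gly — synonymous.
Codon 8: GAC Asp / AGC Ser — nonsynonymous.
Synonymous differences: 2.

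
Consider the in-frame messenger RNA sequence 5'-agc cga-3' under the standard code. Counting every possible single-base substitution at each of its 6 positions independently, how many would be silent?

5

Codon 1 (AGC, Ser): 1 synonymous substitution.
Codon 2 (CGA, Arg): 4 synonymous substitutions.
Total: 1 + 4 = 5.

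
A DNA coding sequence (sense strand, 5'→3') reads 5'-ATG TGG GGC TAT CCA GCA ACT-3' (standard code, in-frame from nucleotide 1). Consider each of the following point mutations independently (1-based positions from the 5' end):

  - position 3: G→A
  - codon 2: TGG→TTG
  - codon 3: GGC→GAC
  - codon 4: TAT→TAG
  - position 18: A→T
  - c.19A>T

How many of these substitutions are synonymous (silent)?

1

Codon 1: ATG (Met) → ATA (Ile) — missense.
Codon 2: TGG (Trp) → TTG (Leu) — missense.
Codon 3: GGC (Gly) → GAC (Asp) — missense.
Codon 4: TAT (Tyr) → TAG (Stop) — nonsense.
Codon 6: GCA (Ala) → GCT (Ala) — synonymous.
Codon 7: ACT (Thr) → TCT (Ser) — missense.
Synonymous: 1 of 6.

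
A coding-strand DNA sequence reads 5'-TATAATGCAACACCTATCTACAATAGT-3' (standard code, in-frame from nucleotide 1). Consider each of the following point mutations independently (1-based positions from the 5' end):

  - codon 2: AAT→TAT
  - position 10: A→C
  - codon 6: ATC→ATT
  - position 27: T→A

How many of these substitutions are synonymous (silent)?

Codon 2: AAT (Asn) → TAT (Tyr) — missense.
Codon 4: ACA (Thr) → CCA (Pro) — missense.
Codon 6: ATC (Ile) → ATT (Ile) — synonymous.
Codon 9: AGT (Ser) → AGA (Arg) — missense.
Synonymous: 1 of 4.

1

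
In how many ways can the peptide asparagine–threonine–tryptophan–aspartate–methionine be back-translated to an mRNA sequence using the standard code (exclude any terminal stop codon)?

16

Asn: 2 codons.
Thr: 4 codons.
Trp: 1 codon.
Asp: 2 codons.
Met: 1 codon.
2 × 4 × 1 × 2 × 1 = 16.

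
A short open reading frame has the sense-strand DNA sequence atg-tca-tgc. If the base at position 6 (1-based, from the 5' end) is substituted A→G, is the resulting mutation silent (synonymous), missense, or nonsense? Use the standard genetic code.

silent

Position 6 falls in codon 2: TCA → Ser.
After the substitution the codon is TCG → Ser.
Both encode Ser, so the change is synonymous.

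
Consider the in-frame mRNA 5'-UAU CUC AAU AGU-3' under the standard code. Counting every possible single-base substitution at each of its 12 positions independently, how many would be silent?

6

Codon 1 (UAU, Tyr): 1 synonymous substitution.
Codon 2 (CUC, Leu): 3 synonymous substitutions.
Codon 3 (AAU, Asn): 1 synonymous substitution.
Codon 4 (AGU, Ser): 1 synonymous substitution.
Total: 1 + 3 + 1 + 1 = 6.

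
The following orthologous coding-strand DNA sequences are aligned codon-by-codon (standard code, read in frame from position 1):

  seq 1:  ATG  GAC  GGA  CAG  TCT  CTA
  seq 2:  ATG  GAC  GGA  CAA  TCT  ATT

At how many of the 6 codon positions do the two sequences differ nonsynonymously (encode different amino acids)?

1

Codon 1: ATG Met / ATG Met — identical.
Codon 2: GAC Asp / GAC Asp — identical.
Codon 3: GGA Gly / GGA Gly — identical.
Codon 4: CAG Gln / CAA Gln — synonymous.
Codon 5: TCT Ser / TCT Ser — identical.
Codon 6: CTA Leu / ATT Ile — nonsynonymous.
Nonsynonymous differences: 1.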